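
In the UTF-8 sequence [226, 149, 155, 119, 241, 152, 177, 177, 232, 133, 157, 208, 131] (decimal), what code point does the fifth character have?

Offset 0: leading byte 0xE2 = 11100010 → 3-byte char #1 = E2 95 9B.
Offset 3: leading byte 0x77 = 01110111 → 1-byte char #2 = 77.
Offset 4: leading byte 0xF1 = 11110001 → 4-byte char #3 = F1 98 B1 B1.
Offset 8: leading byte 0xE8 = 11101000 → 3-byte char #4 = E8 85 9D.
Offset 11: leading byte 0xD0 = 11010000 → 2-byte char #5 = D0 83.
Leading byte 0xD0 = 11010000 matches 110xxxxx → 2-byte sequence.
Byte 1: 0xD0 = 11010000, payload 10000 (5 bits).
Byte 2: 0x83 = 10000011 (10xxxxxx ✓), payload 000011.
Concatenate: 10000000011 = 0x403 (11 bits → U+0403).

U+0403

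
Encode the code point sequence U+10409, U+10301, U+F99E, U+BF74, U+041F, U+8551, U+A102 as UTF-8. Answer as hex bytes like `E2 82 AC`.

U+10409: 4-byte form → F0 90 90 89.
U+10301: 4-byte form → F0 90 8C 81.
U+F99E: 3-byte form → EF A6 9E.
U+BF74: 3-byte form → EB BD B4.
U+041F: 2-byte form → D0 9F.
U+8551: 3-byte form → E8 95 91.
U+A102: 3-byte form → EA 84 82.
Concatenated (22 bytes): F0 90 90 89 F0 90 8C 81 EF A6 9E EB BD B4 D0 9F E8 95 91 EA 84 82.

F0 90 90 89 F0 90 8C 81 EF A6 9E EB BD B4 D0 9F E8 95 91 EA 84 82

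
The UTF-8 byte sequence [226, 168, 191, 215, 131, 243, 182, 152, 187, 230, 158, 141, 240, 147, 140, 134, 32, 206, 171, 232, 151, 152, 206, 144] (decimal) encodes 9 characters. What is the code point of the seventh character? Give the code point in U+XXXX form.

Offset 0: leading byte 0xE2 = 11100010 → 3-byte char #1 = E2 A8 BF.
Offset 3: leading byte 0xD7 = 11010111 → 2-byte char #2 = D7 83.
Offset 5: leading byte 0xF3 = 11110011 → 4-byte char #3 = F3 B6 98 BB.
Offset 9: leading byte 0xE6 = 11100110 → 3-byte char #4 = E6 9E 8D.
Offset 12: leading byte 0xF0 = 11110000 → 4-byte char #5 = F0 93 8C 86.
Offset 16: leading byte 0x20 = 00100000 → 1-byte char #6 = 20.
Offset 17: leading byte 0xCE = 11001110 → 2-byte char #7 = CE AB.
Leading byte 0xCE = 11001110 matches 110xxxxx → 2-byte sequence.
Byte 1: 0xCE = 11001110, payload 01110 (5 bits).
Byte 2: 0xAB = 10101011 (10xxxxxx ✓), payload 101011.
Concatenate: 01110101011 = 0x3AB (11 bits → U+03AB).

U+03AB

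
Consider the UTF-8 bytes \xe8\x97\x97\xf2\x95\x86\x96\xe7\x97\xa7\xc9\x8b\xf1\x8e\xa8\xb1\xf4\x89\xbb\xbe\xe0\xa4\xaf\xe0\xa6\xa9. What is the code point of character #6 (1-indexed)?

Offset 0: leading byte 0xE8 = 11101000 → 3-byte char #1 = E8 97 97.
Offset 3: leading byte 0xF2 = 11110010 → 4-byte char #2 = F2 95 86 96.
Offset 7: leading byte 0xE7 = 11100111 → 3-byte char #3 = E7 97 A7.
Offset 10: leading byte 0xC9 = 11001001 → 2-byte char #4 = C9 8B.
Offset 12: leading byte 0xF1 = 11110001 → 4-byte char #5 = F1 8E A8 B1.
Offset 16: leading byte 0xF4 = 11110100 → 4-byte char #6 = F4 89 BB BE.
Leading byte 0xF4 = 11110100 matches 11110xxx → 4-byte sequence.
Byte 1: 0xF4 = 11110100, payload 100 (3 bits).
Byte 2: 0x89 = 10001001 (10xxxxxx ✓), payload 001001.
Byte 3: 0xBB = 10111011 (10xxxxxx ✓), payload 111011.
Byte 4: 0xBE = 10111110 (10xxxxxx ✓), payload 111110.
Concatenate: 100001001111011111110 = 0x109EFE (21 bits → U+109EFE).

U+109EFE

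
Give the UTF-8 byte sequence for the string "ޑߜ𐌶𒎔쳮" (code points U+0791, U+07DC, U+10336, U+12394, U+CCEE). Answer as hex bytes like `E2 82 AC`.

DE 91 DF 9C F0 90 8C B6 F0 92 8E 94 EC B3 AE

U+0791: 2-byte form → DE 91.
U+07DC: 2-byte form → DF 9C.
U+10336: 4-byte form → F0 90 8C B6.
U+12394: 4-byte form → F0 92 8E 94.
U+CCEE: 3-byte form → EC B3 AE.
Concatenated (15 bytes): DE 91 DF 9C F0 90 8C B6 F0 92 8E 94 EC B3 AE.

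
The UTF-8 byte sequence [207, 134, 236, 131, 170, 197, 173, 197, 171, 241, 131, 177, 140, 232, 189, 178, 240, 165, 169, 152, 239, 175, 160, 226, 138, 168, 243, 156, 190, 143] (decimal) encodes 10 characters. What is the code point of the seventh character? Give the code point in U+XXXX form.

Offset 0: leading byte 0xCF = 11001111 → 2-byte char #1 = CF 86.
Offset 2: leading byte 0xEC = 11101100 → 3-byte char #2 = EC 83 AA.
Offset 5: leading byte 0xC5 = 11000101 → 2-byte char #3 = C5 AD.
Offset 7: leading byte 0xC5 = 11000101 → 2-byte char #4 = C5 AB.
Offset 9: leading byte 0xF1 = 11110001 → 4-byte char #5 = F1 83 B1 8C.
Offset 13: leading byte 0xE8 = 11101000 → 3-byte char #6 = E8 BD B2.
Offset 16: leading byte 0xF0 = 11110000 → 4-byte char #7 = F0 A5 A9 98.
Leading byte 0xF0 = 11110000 matches 11110xxx → 4-byte sequence.
Byte 1: 0xF0 = 11110000, payload 000 (3 bits).
Byte 2: 0xA5 = 10100101 (10xxxxxx ✓), payload 100101.
Byte 3: 0xA9 = 10101001 (10xxxxxx ✓), payload 101001.
Byte 4: 0x98 = 10011000 (10xxxxxx ✓), payload 011000.
Concatenate: 000100101101001011000 = 0x25A58 (21 bits → U+25A58).

U+25A58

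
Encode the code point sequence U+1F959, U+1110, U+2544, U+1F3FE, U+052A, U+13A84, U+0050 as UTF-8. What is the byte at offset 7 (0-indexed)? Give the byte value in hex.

U+1F959 → 4-byte form F0 9F A5 99 at offsets 0–3.
U+1110 → 3-byte form E1 84 90 at offsets 4–6.
U+2544 → 3-byte form E2 95 84 at offsets 7–9.
Offset 7 falls in char 3's range; it's byte 1 of E2 95 84 = 0xE2.

0xE2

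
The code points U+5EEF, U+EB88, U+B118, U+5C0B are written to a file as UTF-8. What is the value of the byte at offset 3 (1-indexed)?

0xAF

1-indexed offset 3 is 0-indexed offset 2.
U+5EEF → 3-byte form E5 BB AF at offsets 0–2.
Offset 2 falls in char 1's range; it's byte 3 of E5 BB AF = 0xAF.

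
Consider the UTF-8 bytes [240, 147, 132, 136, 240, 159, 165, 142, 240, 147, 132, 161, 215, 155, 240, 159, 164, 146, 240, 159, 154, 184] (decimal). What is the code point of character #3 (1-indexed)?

Offset 0: leading byte 0xF0 = 11110000 → 4-byte char #1 = F0 93 84 88.
Offset 4: leading byte 0xF0 = 11110000 → 4-byte char #2 = F0 9F A5 8E.
Offset 8: leading byte 0xF0 = 11110000 → 4-byte char #3 = F0 93 84 A1.
Leading byte 0xF0 = 11110000 matches 11110xxx → 4-byte sequence.
Byte 1: 0xF0 = 11110000, payload 000 (3 bits).
Byte 2: 0x93 = 10010011 (10xxxxxx ✓), payload 010011.
Byte 3: 0x84 = 10000100 (10xxxxxx ✓), payload 000100.
Byte 4: 0xA1 = 10100001 (10xxxxxx ✓), payload 100001.
Concatenate: 000010011000100100001 = 0x13121 (21 bits → U+13121).

U+13121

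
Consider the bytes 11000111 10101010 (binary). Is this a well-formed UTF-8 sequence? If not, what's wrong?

Leading byte 0xC7 = 11000111 → 2-byte form.
Continuation bytes 0xAA=10101010 all match 10xxxxxx.
Decoded value 0x1EA is ≥ 0x80 (shortest form) and not a surrogate.

valid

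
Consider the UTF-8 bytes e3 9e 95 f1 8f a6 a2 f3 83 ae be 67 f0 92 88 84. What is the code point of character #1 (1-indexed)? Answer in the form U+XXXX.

U+3795

Offset 0: leading byte 0xE3 = 11100011 → 3-byte char #1 = E3 9E 95.
Leading byte 0xE3 = 11100011 matches 1110xxxx → 3-byte sequence.
Byte 1: 0xE3 = 11100011, payload 0011 (4 bits).
Byte 2: 0x9E = 10011110 (10xxxxxx ✓), payload 011110.
Byte 3: 0x95 = 10010101 (10xxxxxx ✓), payload 010101.
Concatenate: 0011011110010101 = 0x3795 (16 bits → U+3795).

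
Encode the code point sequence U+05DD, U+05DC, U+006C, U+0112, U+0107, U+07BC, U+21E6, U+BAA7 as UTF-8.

D7 9D D7 9C 6C C4 92 C4 87 DE BC E2 87 A6 EB AA A7

U+05DD: 2-byte form → D7 9D.
U+05DC: 2-byte form → D7 9C.
U+006C: 1-byte form → 6C.
U+0112: 2-byte form → C4 92.
U+0107: 2-byte form → C4 87.
U+07BC: 2-byte form → DE BC.
U+21E6: 3-byte form → E2 87 A6.
U+BAA7: 3-byte form → EB AA A7.
Concatenated (17 bytes): D7 9D D7 9C 6C C4 92 C4 87 DE BC E2 87 A6 EB AA A7.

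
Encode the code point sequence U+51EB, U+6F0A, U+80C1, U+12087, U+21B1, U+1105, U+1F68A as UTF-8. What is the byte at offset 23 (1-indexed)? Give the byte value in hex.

1-indexed offset 23 is 0-indexed offset 22.
U+51EB → 3-byte form E5 87 AB at offsets 0–2.
U+6F0A → 3-byte form E6 BC 8A at offsets 3–5.
U+80C1 → 3-byte form E8 83 81 at offsets 6–8.
U+12087 → 4-byte form F0 92 82 87 at offsets 9–12.
U+21B1 → 3-byte form E2 86 B1 at offsets 13–15.
U+1105 → 3-byte form E1 84 85 at offsets 16–18.
U+1F68A → 4-byte form F0 9F 9A 8A at offsets 19–22.
Offset 22 falls in char 7's range; it's byte 4 of F0 9F 9A 8A = 0x8A.

0x8A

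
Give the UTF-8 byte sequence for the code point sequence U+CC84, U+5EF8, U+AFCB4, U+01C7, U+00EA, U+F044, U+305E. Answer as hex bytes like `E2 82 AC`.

U+CC84: 3-byte form → EC B2 84.
U+5EF8: 3-byte form → E5 BB B8.
U+AFCB4: 4-byte form → F2 AF B2 B4.
U+01C7: 2-byte form → C7 87.
U+00EA: 2-byte form → C3 AA.
U+F044: 3-byte form → EF 81 84.
U+305E: 3-byte form → E3 81 9E.
Concatenated (20 bytes): EC B2 84 E5 BB B8 F2 AF B2 B4 C7 87 C3 AA EF 81 84 E3 81 9E.

EC B2 84 E5 BB B8 F2 AF B2 B4 C7 87 C3 AA EF 81 84 E3 81 9E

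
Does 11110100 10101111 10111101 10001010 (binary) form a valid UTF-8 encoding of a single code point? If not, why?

invalid (encodes a value above U+10FFFF)

Leading byte 0xF4 = 11110100 → 4-byte form.
Payload = 0x12FF4A, which exceeds U+10FFFF, the maximum Unicode code point. (Leading bytes F5–FF, or F4 followed by ≥ 0x90, are invalid.)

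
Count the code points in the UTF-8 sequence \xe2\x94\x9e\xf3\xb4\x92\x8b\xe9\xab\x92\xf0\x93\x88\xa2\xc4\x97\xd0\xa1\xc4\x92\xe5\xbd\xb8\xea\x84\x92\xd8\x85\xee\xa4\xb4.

11

Byte at offset 0: 0xE2 = 11100010 → 3-byte char (#1). Advance 3.
Byte at offset 3: 0xF3 = 11110011 → 4-byte char (#2). Advance 4.
Byte at offset 7: 0xE9 = 11101001 → 3-byte char (#3). Advance 3.
Byte at offset 10: 0xF0 = 11110000 → 4-byte char (#4). Advance 4.
Byte at offset 14: 0xC4 = 11000100 → 2-byte char (#5). Advance 2.
Byte at offset 16: 0xD0 = 11010000 → 2-byte char (#6). Advance 2.
Byte at offset 18: 0xC4 = 11000100 → 2-byte char (#7). Advance 2.
Byte at offset 20: 0xE5 = 11100101 → 3-byte char (#8). Advance 3.
Byte at offset 23: 0xEA = 11101010 → 3-byte char (#9). Advance 3.
Byte at offset 26: 0xD8 = 11011000 → 2-byte char (#10). Advance 2.
Byte at offset 28: 0xEE = 11101110 → 3-byte char (#11). Advance 3.
Reached end at offset 31 after 11 code points.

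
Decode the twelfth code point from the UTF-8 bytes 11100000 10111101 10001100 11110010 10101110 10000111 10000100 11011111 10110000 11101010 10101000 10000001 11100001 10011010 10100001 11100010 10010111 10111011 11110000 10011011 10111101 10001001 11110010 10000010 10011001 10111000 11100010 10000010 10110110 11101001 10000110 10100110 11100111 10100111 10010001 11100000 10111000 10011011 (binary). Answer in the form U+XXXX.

U+0E1B

Offset 0: leading byte 0xE0 = 11100000 → 3-byte char #1 = E0 BD 8C.
Offset 3: leading byte 0xF2 = 11110010 → 4-byte char #2 = F2 AE 87 84.
Offset 7: leading byte 0xDF = 11011111 → 2-byte char #3 = DF B0.
Offset 9: leading byte 0xEA = 11101010 → 3-byte char #4 = EA A8 81.
Offset 12: leading byte 0xE1 = 11100001 → 3-byte char #5 = E1 9A A1.
Offset 15: leading byte 0xE2 = 11100010 → 3-byte char #6 = E2 97 BB.
Offset 18: leading byte 0xF0 = 11110000 → 4-byte char #7 = F0 9B BD 89.
Offset 22: leading byte 0xF2 = 11110010 → 4-byte char #8 = F2 82 99 B8.
Offset 26: leading byte 0xE2 = 11100010 → 3-byte char #9 = E2 82 B6.
Offset 29: leading byte 0xE9 = 11101001 → 3-byte char #10 = E9 86 A6.
Offset 32: leading byte 0xE7 = 11100111 → 3-byte char #11 = E7 A7 91.
Offset 35: leading byte 0xE0 = 11100000 → 3-byte char #12 = E0 B8 9B.
Leading byte 0xE0 = 11100000 matches 1110xxxx → 3-byte sequence.
Byte 1: 0xE0 = 11100000, payload 0000 (4 bits).
Byte 2: 0xB8 = 10111000 (10xxxxxx ✓), payload 111000.
Byte 3: 0x9B = 10011011 (10xxxxxx ✓), payload 011011.
Concatenate: 0000111000011011 = 0xE1B (16 bits → U+0E1B).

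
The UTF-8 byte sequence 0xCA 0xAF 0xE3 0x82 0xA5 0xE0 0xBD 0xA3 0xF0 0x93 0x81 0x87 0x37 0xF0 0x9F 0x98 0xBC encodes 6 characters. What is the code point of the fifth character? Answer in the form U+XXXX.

U+0037

Offset 0: leading byte 0xCA = 11001010 → 2-byte char #1 = CA AF.
Offset 2: leading byte 0xE3 = 11100011 → 3-byte char #2 = E3 82 A5.
Offset 5: leading byte 0xE0 = 11100000 → 3-byte char #3 = E0 BD A3.
Offset 8: leading byte 0xF0 = 11110000 → 4-byte char #4 = F0 93 81 87.
Offset 12: leading byte 0x37 = 00110111 → 1-byte char #5 = 37.
Leading byte 0x37 = 00110111 matches 0xxxxxxx → 1-byte sequence.
Byte 1: 0x37 = 00110111, payload 0110111 (7 bits).
Concatenate: 0110111 = 0x37 (7 bits → U+0037).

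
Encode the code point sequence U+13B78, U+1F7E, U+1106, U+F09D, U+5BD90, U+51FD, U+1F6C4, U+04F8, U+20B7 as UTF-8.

F0 93 AD B8 E1 BD BE E1 84 86 EF 82 9D F1 9B B6 90 E5 87 BD F0 9F 9B 84 D3 B8 E2 82 B7

U+13B78: 4-byte form → F0 93 AD B8.
U+1F7E: 3-byte form → E1 BD BE.
U+1106: 3-byte form → E1 84 86.
U+F09D: 3-byte form → EF 82 9D.
U+5BD90: 4-byte form → F1 9B B6 90.
U+51FD: 3-byte form → E5 87 BD.
U+1F6C4: 4-byte form → F0 9F 9B 84.
U+04F8: 2-byte form → D3 B8.
U+20B7: 3-byte form → E2 82 B7.
Concatenated (29 bytes): F0 93 AD B8 E1 BD BE E1 84 86 EF 82 9D F1 9B B6 90 E5 87 BD F0 9F 9B 84 D3 B8 E2 82 B7.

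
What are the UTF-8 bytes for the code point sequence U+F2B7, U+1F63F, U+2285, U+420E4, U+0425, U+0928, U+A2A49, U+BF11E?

EF 8A B7 F0 9F 98 BF E2 8A 85 F1 82 83 A4 D0 A5 E0 A4 A8 F2 A2 A9 89 F2 BF 84 9E

U+F2B7: 3-byte form → EF 8A B7.
U+1F63F: 4-byte form → F0 9F 98 BF.
U+2285: 3-byte form → E2 8A 85.
U+420E4: 4-byte form → F1 82 83 A4.
U+0425: 2-byte form → D0 A5.
U+0928: 3-byte form → E0 A4 A8.
U+A2A49: 4-byte form → F2 A2 A9 89.
U+BF11E: 4-byte form → F2 BF 84 9E.
Concatenated (27 bytes): EF 8A B7 F0 9F 98 BF E2 8A 85 F1 82 83 A4 D0 A5 E0 A4 A8 F2 A2 A9 89 F2 BF 84 9E.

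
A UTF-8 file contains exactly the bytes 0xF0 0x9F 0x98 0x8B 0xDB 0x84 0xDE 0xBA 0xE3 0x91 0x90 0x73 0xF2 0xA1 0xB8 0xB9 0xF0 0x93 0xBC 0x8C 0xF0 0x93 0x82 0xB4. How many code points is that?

Byte at offset 0: 0xF0 = 11110000 → 4-byte char (#1). Advance 4.
Byte at offset 4: 0xDB = 11011011 → 2-byte char (#2). Advance 2.
Byte at offset 6: 0xDE = 11011110 → 2-byte char (#3). Advance 2.
Byte at offset 8: 0xE3 = 11100011 → 3-byte char (#4). Advance 3.
Byte at offset 11: 0x73 = 01110011 → 1-byte char (#5). Advance 1.
Byte at offset 12: 0xF2 = 11110010 → 4-byte char (#6). Advance 4.
Byte at offset 16: 0xF0 = 11110000 → 4-byte char (#7). Advance 4.
Byte at offset 20: 0xF0 = 11110000 → 4-byte char (#8). Advance 4.
Reached end at offset 24 after 8 code points.

8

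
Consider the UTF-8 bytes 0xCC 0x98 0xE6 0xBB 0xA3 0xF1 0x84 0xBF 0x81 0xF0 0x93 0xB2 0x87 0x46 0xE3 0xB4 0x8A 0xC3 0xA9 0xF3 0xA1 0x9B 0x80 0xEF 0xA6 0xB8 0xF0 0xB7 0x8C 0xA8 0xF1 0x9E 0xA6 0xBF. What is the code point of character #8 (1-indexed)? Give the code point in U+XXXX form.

U+E16C0

Offset 0: leading byte 0xCC = 11001100 → 2-byte char #1 = CC 98.
Offset 2: leading byte 0xE6 = 11100110 → 3-byte char #2 = E6 BB A3.
Offset 5: leading byte 0xF1 = 11110001 → 4-byte char #3 = F1 84 BF 81.
Offset 9: leading byte 0xF0 = 11110000 → 4-byte char #4 = F0 93 B2 87.
Offset 13: leading byte 0x46 = 01000110 → 1-byte char #5 = 46.
Offset 14: leading byte 0xE3 = 11100011 → 3-byte char #6 = E3 B4 8A.
Offset 17: leading byte 0xC3 = 11000011 → 2-byte char #7 = C3 A9.
Offset 19: leading byte 0xF3 = 11110011 → 4-byte char #8 = F3 A1 9B 80.
Leading byte 0xF3 = 11110011 matches 11110xxx → 4-byte sequence.
Byte 1: 0xF3 = 11110011, payload 011 (3 bits).
Byte 2: 0xA1 = 10100001 (10xxxxxx ✓), payload 100001.
Byte 3: 0x9B = 10011011 (10xxxxxx ✓), payload 011011.
Byte 4: 0x80 = 10000000 (10xxxxxx ✓), payload 000000.
Concatenate: 011100001011011000000 = 0xE16C0 (21 bits → U+E16C0).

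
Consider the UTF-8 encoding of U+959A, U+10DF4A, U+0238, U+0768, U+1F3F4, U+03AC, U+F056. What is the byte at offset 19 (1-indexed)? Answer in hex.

0x81

1-indexed offset 19 is 0-indexed offset 18.
U+959A → 3-byte form E9 96 9A at offsets 0–2.
U+10DF4A → 4-byte form F4 8D BD 8A at offsets 3–6.
U+0238 → 2-byte form C8 B8 at offsets 7–8.
U+0768 → 2-byte form DD A8 at offsets 9–10.
U+1F3F4 → 4-byte form F0 9F 8F B4 at offsets 11–14.
U+03AC → 2-byte form CE AC at offsets 15–16.
U+F056 → 3-byte form EF 81 96 at offsets 17–19.
Offset 18 falls in char 7's range; it's byte 2 of EF 81 96 = 0x81.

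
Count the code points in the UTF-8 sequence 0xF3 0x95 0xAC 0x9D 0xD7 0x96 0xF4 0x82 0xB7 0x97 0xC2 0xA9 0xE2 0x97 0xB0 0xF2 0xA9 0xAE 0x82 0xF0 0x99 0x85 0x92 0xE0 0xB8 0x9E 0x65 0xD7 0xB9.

Byte at offset 0: 0xF3 = 11110011 → 4-byte char (#1). Advance 4.
Byte at offset 4: 0xD7 = 11010111 → 2-byte char (#2). Advance 2.
Byte at offset 6: 0xF4 = 11110100 → 4-byte char (#3). Advance 4.
Byte at offset 10: 0xC2 = 11000010 → 2-byte char (#4). Advance 2.
Byte at offset 12: 0xE2 = 11100010 → 3-byte char (#5). Advance 3.
Byte at offset 15: 0xF2 = 11110010 → 4-byte char (#6). Advance 4.
Byte at offset 19: 0xF0 = 11110000 → 4-byte char (#7). Advance 4.
Byte at offset 23: 0xE0 = 11100000 → 3-byte char (#8). Advance 3.
Byte at offset 26: 0x65 = 01100101 → 1-byte char (#9). Advance 1.
Byte at offset 27: 0xD7 = 11010111 → 2-byte char (#10). Advance 2.
Reached end at offset 29 after 10 code points.

10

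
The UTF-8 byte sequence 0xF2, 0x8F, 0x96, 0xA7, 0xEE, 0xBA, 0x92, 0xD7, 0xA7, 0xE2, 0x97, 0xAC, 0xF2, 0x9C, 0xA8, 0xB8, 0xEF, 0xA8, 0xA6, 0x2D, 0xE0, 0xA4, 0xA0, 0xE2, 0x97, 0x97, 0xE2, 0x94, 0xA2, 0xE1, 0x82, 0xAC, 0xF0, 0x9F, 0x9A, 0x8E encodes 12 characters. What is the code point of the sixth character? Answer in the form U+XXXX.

Offset 0: leading byte 0xF2 = 11110010 → 4-byte char #1 = F2 8F 96 A7.
Offset 4: leading byte 0xEE = 11101110 → 3-byte char #2 = EE BA 92.
Offset 7: leading byte 0xD7 = 11010111 → 2-byte char #3 = D7 A7.
Offset 9: leading byte 0xE2 = 11100010 → 3-byte char #4 = E2 97 AC.
Offset 12: leading byte 0xF2 = 11110010 → 4-byte char #5 = F2 9C A8 B8.
Offset 16: leading byte 0xEF = 11101111 → 3-byte char #6 = EF A8 A6.
Leading byte 0xEF = 11101111 matches 1110xxxx → 3-byte sequence.
Byte 1: 0xEF = 11101111, payload 1111 (4 bits).
Byte 2: 0xA8 = 10101000 (10xxxxxx ✓), payload 101000.
Byte 3: 0xA6 = 10100110 (10xxxxxx ✓), payload 100110.
Concatenate: 1111101000100110 = 0xFA26 (16 bits → U+FA26).

U+FA26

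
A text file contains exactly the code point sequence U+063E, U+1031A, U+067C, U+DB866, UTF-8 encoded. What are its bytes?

D8 BE F0 90 8C 9A D9 BC F3 9B A1 A6

U+063E: 2-byte form → D8 BE.
U+1031A: 4-byte form → F0 90 8C 9A.
U+067C: 2-byte form → D9 BC.
U+DB866: 4-byte form → F3 9B A1 A6.
Concatenated (12 bytes): D8 BE F0 90 8C 9A D9 BC F3 9B A1 A6.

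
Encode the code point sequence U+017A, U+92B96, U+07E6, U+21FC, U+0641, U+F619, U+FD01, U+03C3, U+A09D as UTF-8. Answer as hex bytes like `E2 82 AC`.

C5 BA F2 92 AE 96 DF A6 E2 87 BC D9 81 EF 98 99 EF B4 81 CF 83 EA 82 9D

U+017A: 2-byte form → C5 BA.
U+92B96: 4-byte form → F2 92 AE 96.
U+07E6: 2-byte form → DF A6.
U+21FC: 3-byte form → E2 87 BC.
U+0641: 2-byte form → D9 81.
U+F619: 3-byte form → EF 98 99.
U+FD01: 3-byte form → EF B4 81.
U+03C3: 2-byte form → CF 83.
U+A09D: 3-byte form → EA 82 9D.
Concatenated (24 bytes): C5 BA F2 92 AE 96 DF A6 E2 87 BC D9 81 EF 98 99 EF B4 81 CF 83 EA 82 9D.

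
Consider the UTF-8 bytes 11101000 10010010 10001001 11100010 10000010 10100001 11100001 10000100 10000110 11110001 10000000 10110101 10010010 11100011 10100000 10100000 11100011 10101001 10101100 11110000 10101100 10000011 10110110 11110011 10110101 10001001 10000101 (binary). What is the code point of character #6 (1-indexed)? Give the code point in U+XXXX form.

Offset 0: leading byte 0xE8 = 11101000 → 3-byte char #1 = E8 92 89.
Offset 3: leading byte 0xE2 = 11100010 → 3-byte char #2 = E2 82 A1.
Offset 6: leading byte 0xE1 = 11100001 → 3-byte char #3 = E1 84 86.
Offset 9: leading byte 0xF1 = 11110001 → 4-byte char #4 = F1 80 B5 92.
Offset 13: leading byte 0xE3 = 11100011 → 3-byte char #5 = E3 A0 A0.
Offset 16: leading byte 0xE3 = 11100011 → 3-byte char #6 = E3 A9 AC.
Leading byte 0xE3 = 11100011 matches 1110xxxx → 3-byte sequence.
Byte 1: 0xE3 = 11100011, payload 0011 (4 bits).
Byte 2: 0xA9 = 10101001 (10xxxxxx ✓), payload 101001.
Byte 3: 0xAC = 10101100 (10xxxxxx ✓), payload 101100.
Concatenate: 0011101001101100 = 0x3A6C (16 bits → U+3A6C).

U+3A6C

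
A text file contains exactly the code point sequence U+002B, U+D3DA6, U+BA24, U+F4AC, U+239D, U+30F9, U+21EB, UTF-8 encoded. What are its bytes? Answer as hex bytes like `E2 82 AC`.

2B F3 93 B6 A6 EB A8 A4 EF 92 AC E2 8E 9D E3 83 B9 E2 87 AB

U+002B: 1-byte form → 2B.
U+D3DA6: 4-byte form → F3 93 B6 A6.
U+BA24: 3-byte form → EB A8 A4.
U+F4AC: 3-byte form → EF 92 AC.
U+239D: 3-byte form → E2 8E 9D.
U+30F9: 3-byte form → E3 83 B9.
U+21EB: 3-byte form → E2 87 AB.
Concatenated (20 bytes): 2B F3 93 B6 A6 EB A8 A4 EF 92 AC E2 8E 9D E3 83 B9 E2 87 AB.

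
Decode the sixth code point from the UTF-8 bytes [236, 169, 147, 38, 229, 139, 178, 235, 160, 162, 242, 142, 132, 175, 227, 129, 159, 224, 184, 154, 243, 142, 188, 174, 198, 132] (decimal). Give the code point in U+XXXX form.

U+305F

Offset 0: leading byte 0xEC = 11101100 → 3-byte char #1 = EC A9 93.
Offset 3: leading byte 0x26 = 00100110 → 1-byte char #2 = 26.
Offset 4: leading byte 0xE5 = 11100101 → 3-byte char #3 = E5 8B B2.
Offset 7: leading byte 0xEB = 11101011 → 3-byte char #4 = EB A0 A2.
Offset 10: leading byte 0xF2 = 11110010 → 4-byte char #5 = F2 8E 84 AF.
Offset 14: leading byte 0xE3 = 11100011 → 3-byte char #6 = E3 81 9F.
Leading byte 0xE3 = 11100011 matches 1110xxxx → 3-byte sequence.
Byte 1: 0xE3 = 11100011, payload 0011 (4 bits).
Byte 2: 0x81 = 10000001 (10xxxxxx ✓), payload 000001.
Byte 3: 0x9F = 10011111 (10xxxxxx ✓), payload 011111.
Concatenate: 0011000001011111 = 0x305F (16 bits → U+305F).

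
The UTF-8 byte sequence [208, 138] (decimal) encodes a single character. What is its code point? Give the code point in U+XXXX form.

U+040A

Leading byte 0xD0 = 11010000 matches 110xxxxx → 2-byte sequence.
Byte 1: 0xD0 = 11010000, payload 10000 (5 bits).
Byte 2: 0x8A = 10001010 (10xxxxxx ✓), payload 001010.
Concatenate: 10000001010 = 0x40A (11 bits → U+040A).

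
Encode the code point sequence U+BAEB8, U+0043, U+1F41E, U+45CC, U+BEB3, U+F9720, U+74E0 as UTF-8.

U+BAEB8: 4-byte form → F2 BA BA B8.
U+0043: 1-byte form → 43.
U+1F41E: 4-byte form → F0 9F 90 9E.
U+45CC: 3-byte form → E4 97 8C.
U+BEB3: 3-byte form → EB BA B3.
U+F9720: 4-byte form → F3 B9 9C A0.
U+74E0: 3-byte form → E7 93 A0.
Concatenated (22 bytes): F2 BA BA B8 43 F0 9F 90 9E E4 97 8C EB BA B3 F3 B9 9C A0 E7 93 A0.

F2 BA BA B8 43 F0 9F 90 9E E4 97 8C EB BA B3 F3 B9 9C A0 E7 93 A0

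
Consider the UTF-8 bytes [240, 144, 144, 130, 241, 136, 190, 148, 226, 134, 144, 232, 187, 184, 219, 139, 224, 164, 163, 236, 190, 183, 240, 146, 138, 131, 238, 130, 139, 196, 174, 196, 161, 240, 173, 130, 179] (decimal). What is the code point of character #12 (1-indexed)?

Offset 0: leading byte 0xF0 = 11110000 → 4-byte char #1 = F0 90 90 82.
Offset 4: leading byte 0xF1 = 11110001 → 4-byte char #2 = F1 88 BE 94.
Offset 8: leading byte 0xE2 = 11100010 → 3-byte char #3 = E2 86 90.
Offset 11: leading byte 0xE8 = 11101000 → 3-byte char #4 = E8 BB B8.
Offset 14: leading byte 0xDB = 11011011 → 2-byte char #5 = DB 8B.
Offset 16: leading byte 0xE0 = 11100000 → 3-byte char #6 = E0 A4 A3.
Offset 19: leading byte 0xEC = 11101100 → 3-byte char #7 = EC BE B7.
Offset 22: leading byte 0xF0 = 11110000 → 4-byte char #8 = F0 92 8A 83.
Offset 26: leading byte 0xEE = 11101110 → 3-byte char #9 = EE 82 8B.
Offset 29: leading byte 0xC4 = 11000100 → 2-byte char #10 = C4 AE.
Offset 31: leading byte 0xC4 = 11000100 → 2-byte char #11 = C4 A1.
Offset 33: leading byte 0xF0 = 11110000 → 4-byte char #12 = F0 AD 82 B3.
Leading byte 0xF0 = 11110000 matches 11110xxx → 4-byte sequence.
Byte 1: 0xF0 = 11110000, payload 000 (3 bits).
Byte 2: 0xAD = 10101101 (10xxxxxx ✓), payload 101101.
Byte 3: 0x82 = 10000010 (10xxxxxx ✓), payload 000010.
Byte 4: 0xB3 = 10110011 (10xxxxxx ✓), payload 110011.
Concatenate: 000101101000010110011 = 0x2D0B3 (21 bits → U+2D0B3).

U+2D0B3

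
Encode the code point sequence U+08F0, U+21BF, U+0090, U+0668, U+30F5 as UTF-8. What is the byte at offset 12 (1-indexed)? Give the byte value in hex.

1-indexed offset 12 is 0-indexed offset 11.
U+08F0 → 3-byte form E0 A3 B0 at offsets 0–2.
U+21BF → 3-byte form E2 86 BF at offsets 3–5.
U+0090 → 2-byte form C2 90 at offsets 6–7.
U+0668 → 2-byte form D9 A8 at offsets 8–9.
U+30F5 → 3-byte form E3 83 B5 at offsets 10–12.
Offset 11 falls in char 5's range; it's byte 2 of E3 83 B5 = 0x83.

0x83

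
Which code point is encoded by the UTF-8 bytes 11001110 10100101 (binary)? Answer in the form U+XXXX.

Leading byte 0xCE = 11001110 matches 110xxxxx → 2-byte sequence.
Byte 1: 0xCE = 11001110, payload 01110 (5 bits).
Byte 2: 0xA5 = 10100101 (10xxxxxx ✓), payload 100101.
Concatenate: 01110100101 = 0x3A5 (11 bits → U+03A5).

U+03A5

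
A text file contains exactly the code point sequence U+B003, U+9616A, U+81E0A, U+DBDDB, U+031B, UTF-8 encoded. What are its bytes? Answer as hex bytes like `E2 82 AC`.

EB 80 83 F2 96 85 AA F2 81 B8 8A F3 9B B7 9B CC 9B

U+B003: 3-byte form → EB 80 83.
U+9616A: 4-byte form → F2 96 85 AA.
U+81E0A: 4-byte form → F2 81 B8 8A.
U+DBDDB: 4-byte form → F3 9B B7 9B.
U+031B: 2-byte form → CC 9B.
Concatenated (17 bytes): EB 80 83 F2 96 85 AA F2 81 B8 8A F3 9B B7 9B CC 9B.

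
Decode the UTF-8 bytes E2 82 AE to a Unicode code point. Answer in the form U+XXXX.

Leading byte 0xE2 = 11100010 matches 1110xxxx → 3-byte sequence.
Byte 1: 0xE2 = 11100010, payload 0010 (4 bits).
Byte 2: 0x82 = 10000010 (10xxxxxx ✓), payload 000010.
Byte 3: 0xAE = 10101110 (10xxxxxx ✓), payload 101110.
Concatenate: 0010000010101110 = 0x20AE (16 bits → U+20AE).

U+20AE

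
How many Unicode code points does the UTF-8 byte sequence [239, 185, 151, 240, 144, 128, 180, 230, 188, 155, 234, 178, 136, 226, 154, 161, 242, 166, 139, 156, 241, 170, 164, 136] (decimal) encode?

Byte at offset 0: 0xEF = 11101111 → 3-byte char (#1). Advance 3.
Byte at offset 3: 0xF0 = 11110000 → 4-byte char (#2). Advance 4.
Byte at offset 7: 0xE6 = 11100110 → 3-byte char (#3). Advance 3.
Byte at offset 10: 0xEA = 11101010 → 3-byte char (#4). Advance 3.
Byte at offset 13: 0xE2 = 11100010 → 3-byte char (#5). Advance 3.
Byte at offset 16: 0xF2 = 11110010 → 4-byte char (#6). Advance 4.
Byte at offset 20: 0xF1 = 11110001 → 4-byte char (#7). Advance 4.
Reached end at offset 24 after 7 code points.

7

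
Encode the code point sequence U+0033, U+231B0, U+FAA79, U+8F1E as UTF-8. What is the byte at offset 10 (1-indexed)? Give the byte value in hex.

0xE8

1-indexed offset 10 is 0-indexed offset 9.
U+0033 → 1-byte form 33 at offsets 0–0.
U+231B0 → 4-byte form F0 A3 86 B0 at offsets 1–4.
U+FAA79 → 4-byte form F3 BA A9 B9 at offsets 5–8.
U+8F1E → 3-byte form E8 BC 9E at offsets 9–11.
Offset 9 falls in char 4's range; it's byte 1 of E8 BC 9E = 0xE8.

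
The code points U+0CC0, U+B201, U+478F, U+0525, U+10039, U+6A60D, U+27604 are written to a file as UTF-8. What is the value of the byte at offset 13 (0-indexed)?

0x80

U+0CC0 → 3-byte form E0 B3 80 at offsets 0–2.
U+B201 → 3-byte form EB 88 81 at offsets 3–5.
U+478F → 3-byte form E4 9E 8F at offsets 6–8.
U+0525 → 2-byte form D4 A5 at offsets 9–10.
U+10039 → 4-byte form F0 90 80 B9 at offsets 11–14.
Offset 13 falls in char 5's range; it's byte 3 of F0 90 80 B9 = 0x80.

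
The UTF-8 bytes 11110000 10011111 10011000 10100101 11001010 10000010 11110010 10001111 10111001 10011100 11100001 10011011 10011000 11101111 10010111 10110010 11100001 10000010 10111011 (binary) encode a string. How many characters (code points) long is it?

Byte at offset 0: 0xF0 = 11110000 → 4-byte char (#1). Advance 4.
Byte at offset 4: 0xCA = 11001010 → 2-byte char (#2). Advance 2.
Byte at offset 6: 0xF2 = 11110010 → 4-byte char (#3). Advance 4.
Byte at offset 10: 0xE1 = 11100001 → 3-byte char (#4). Advance 3.
Byte at offset 13: 0xEF = 11101111 → 3-byte char (#5). Advance 3.
Byte at offset 16: 0xE1 = 11100001 → 3-byte char (#6). Advance 3.
Reached end at offset 19 after 6 code points.

6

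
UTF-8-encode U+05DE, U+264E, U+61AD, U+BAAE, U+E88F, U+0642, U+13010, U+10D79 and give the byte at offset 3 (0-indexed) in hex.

0x99

U+05DE → 2-byte form D7 9E at offsets 0–1.
U+264E → 3-byte form E2 99 8E at offsets 2–4.
Offset 3 falls in char 2's range; it's byte 2 of E2 99 8E = 0x99.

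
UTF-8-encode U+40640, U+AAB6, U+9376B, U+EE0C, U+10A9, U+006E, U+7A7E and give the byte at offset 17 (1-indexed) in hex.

1-indexed offset 17 is 0-indexed offset 16.
U+40640 → 4-byte form F1 80 99 80 at offsets 0–3.
U+AAB6 → 3-byte form EA AA B6 at offsets 4–6.
U+9376B → 4-byte form F2 93 9D AB at offsets 7–10.
U+EE0C → 3-byte form EE B8 8C at offsets 11–13.
U+10A9 → 3-byte form E1 82 A9 at offsets 14–16.
Offset 16 falls in char 5's range; it's byte 3 of E1 82 A9 = 0xA9.

0xA9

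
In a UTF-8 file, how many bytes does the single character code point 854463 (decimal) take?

U+D09BF = 0xD09BF. UTF-8 uses 1 byte below 0x80, 2 below 0x800, 3 below 0x10000, 4 up to 0x10FFFF. 0xD09BF is in U+10000–U+10FFFF → 4 bytes.

4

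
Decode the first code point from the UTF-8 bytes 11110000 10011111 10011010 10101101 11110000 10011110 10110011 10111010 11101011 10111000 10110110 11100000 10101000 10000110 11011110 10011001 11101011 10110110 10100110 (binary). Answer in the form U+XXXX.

U+1F6AD

Offset 0: leading byte 0xF0 = 11110000 → 4-byte char #1 = F0 9F 9A AD.
Leading byte 0xF0 = 11110000 matches 11110xxx → 4-byte sequence.
Byte 1: 0xF0 = 11110000, payload 000 (3 bits).
Byte 2: 0x9F = 10011111 (10xxxxxx ✓), payload 011111.
Byte 3: 0x9A = 10011010 (10xxxxxx ✓), payload 011010.
Byte 4: 0xAD = 10101101 (10xxxxxx ✓), payload 101101.
Concatenate: 000011111011010101101 = 0x1F6AD (21 bits → U+1F6AD).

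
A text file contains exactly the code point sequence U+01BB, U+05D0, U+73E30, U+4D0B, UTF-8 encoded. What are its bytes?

C6 BB D7 90 F1 B3 B8 B0 E4 B4 8B

U+01BB: 2-byte form → C6 BB.
U+05D0: 2-byte form → D7 90.
U+73E30: 4-byte form → F1 B3 B8 B0.
U+4D0B: 3-byte form → E4 B4 8B.
Concatenated (11 bytes): C6 BB D7 90 F1 B3 B8 B0 E4 B4 8B.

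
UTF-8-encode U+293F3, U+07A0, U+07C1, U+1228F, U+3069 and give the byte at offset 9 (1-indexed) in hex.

1-indexed offset 9 is 0-indexed offset 8.
U+293F3 → 4-byte form F0 A9 8F B3 at offsets 0–3.
U+07A0 → 2-byte form DE A0 at offsets 4–5.
U+07C1 → 2-byte form DF 81 at offsets 6–7.
U+1228F → 4-byte form F0 92 8A 8F at offsets 8–11.
Offset 8 falls in char 4's range; it's byte 1 of F0 92 8A 8F = 0xF0.

0xF0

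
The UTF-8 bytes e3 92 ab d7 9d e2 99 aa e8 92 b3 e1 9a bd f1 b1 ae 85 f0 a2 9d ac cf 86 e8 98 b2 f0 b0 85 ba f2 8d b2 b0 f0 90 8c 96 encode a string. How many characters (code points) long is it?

12

Byte at offset 0: 0xE3 = 11100011 → 3-byte char (#1). Advance 3.
Byte at offset 3: 0xD7 = 11010111 → 2-byte char (#2). Advance 2.
Byte at offset 5: 0xE2 = 11100010 → 3-byte char (#3). Advance 3.
Byte at offset 8: 0xE8 = 11101000 → 3-byte char (#4). Advance 3.
Byte at offset 11: 0xE1 = 11100001 → 3-byte char (#5). Advance 3.
Byte at offset 14: 0xF1 = 11110001 → 4-byte char (#6). Advance 4.
Byte at offset 18: 0xF0 = 11110000 → 4-byte char (#7). Advance 4.
Byte at offset 22: 0xCF = 11001111 → 2-byte char (#8). Advance 2.
Byte at offset 24: 0xE8 = 11101000 → 3-byte char (#9). Advance 3.
Byte at offset 27: 0xF0 = 11110000 → 4-byte char (#10). Advance 4.
Byte at offset 31: 0xF2 = 11110010 → 4-byte char (#11). Advance 4.
Byte at offset 35: 0xF0 = 11110000 → 4-byte char (#12). Advance 4.
Reached end at offset 39 after 12 code points.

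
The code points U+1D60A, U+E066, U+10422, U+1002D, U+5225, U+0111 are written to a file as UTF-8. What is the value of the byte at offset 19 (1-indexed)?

0xC4

1-indexed offset 19 is 0-indexed offset 18.
U+1D60A → 4-byte form F0 9D 98 8A at offsets 0–3.
U+E066 → 3-byte form EE 81 A6 at offsets 4–6.
U+10422 → 4-byte form F0 90 90 A2 at offsets 7–10.
U+1002D → 4-byte form F0 90 80 AD at offsets 11–14.
U+5225 → 3-byte form E5 88 A5 at offsets 15–17.
U+0111 → 2-byte form C4 91 at offsets 18–19.
Offset 18 falls in char 6's range; it's byte 1 of C4 91 = 0xC4.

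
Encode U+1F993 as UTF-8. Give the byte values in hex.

F0 9F A6 93

U+1F993 = 0x1F993 = 129427 decimal. In range U+10000–U+10FFFF → 4-byte form: 11110xxx 10xxxxxx 10xxxxxx 10xxxxxx.
Binary (21 bits): 000011111100110010011.
Split 3+6+6+6: 000 | 011111 | 100110 | 010011.
Byte 1: 11110000 = 0xF0.
Byte 2: 10011111 = 0x9F.
Byte 3: 10100110 = 0xA6.
Byte 4: 10010011 = 0x93.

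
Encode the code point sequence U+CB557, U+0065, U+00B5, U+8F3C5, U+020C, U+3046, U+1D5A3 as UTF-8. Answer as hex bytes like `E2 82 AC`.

F3 8B 95 97 65 C2 B5 F2 8F 8F 85 C8 8C E3 81 86 F0 9D 96 A3

U+CB557: 4-byte form → F3 8B 95 97.
U+0065: 1-byte form → 65.
U+00B5: 2-byte form → C2 B5.
U+8F3C5: 4-byte form → F2 8F 8F 85.
U+020C: 2-byte form → C8 8C.
U+3046: 3-byte form → E3 81 86.
U+1D5A3: 4-byte form → F0 9D 96 A3.
Concatenated (20 bytes): F3 8B 95 97 65 C2 B5 F2 8F 8F 85 C8 8C E3 81 86 F0 9D 96 A3.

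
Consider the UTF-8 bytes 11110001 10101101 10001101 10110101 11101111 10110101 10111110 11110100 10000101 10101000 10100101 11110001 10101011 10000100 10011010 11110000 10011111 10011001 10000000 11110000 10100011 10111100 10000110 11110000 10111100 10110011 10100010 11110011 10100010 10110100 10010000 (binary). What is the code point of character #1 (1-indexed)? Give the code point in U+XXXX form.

U+6D375

Offset 0: leading byte 0xF1 = 11110001 → 4-byte char #1 = F1 AD 8D B5.
Leading byte 0xF1 = 11110001 matches 11110xxx → 4-byte sequence.
Byte 1: 0xF1 = 11110001, payload 001 (3 bits).
Byte 2: 0xAD = 10101101 (10xxxxxx ✓), payload 101101.
Byte 3: 0x8D = 10001101 (10xxxxxx ✓), payload 001101.
Byte 4: 0xB5 = 10110101 (10xxxxxx ✓), payload 110101.
Concatenate: 001101101001101110101 = 0x6D375 (21 bits → U+6D375).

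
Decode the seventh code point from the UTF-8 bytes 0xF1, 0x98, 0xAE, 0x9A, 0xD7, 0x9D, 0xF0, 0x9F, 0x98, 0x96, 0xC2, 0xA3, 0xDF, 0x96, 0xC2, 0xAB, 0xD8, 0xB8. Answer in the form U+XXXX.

U+0638

Offset 0: leading byte 0xF1 = 11110001 → 4-byte char #1 = F1 98 AE 9A.
Offset 4: leading byte 0xD7 = 11010111 → 2-byte char #2 = D7 9D.
Offset 6: leading byte 0xF0 = 11110000 → 4-byte char #3 = F0 9F 98 96.
Offset 10: leading byte 0xC2 = 11000010 → 2-byte char #4 = C2 A3.
Offset 12: leading byte 0xDF = 11011111 → 2-byte char #5 = DF 96.
Offset 14: leading byte 0xC2 = 11000010 → 2-byte char #6 = C2 AB.
Offset 16: leading byte 0xD8 = 11011000 → 2-byte char #7 = D8 B8.
Leading byte 0xD8 = 11011000 matches 110xxxxx → 2-byte sequence.
Byte 1: 0xD8 = 11011000, payload 11000 (5 bits).
Byte 2: 0xB8 = 10111000 (10xxxxxx ✓), payload 111000.
Concatenate: 11000111000 = 0x638 (11 bits → U+0638).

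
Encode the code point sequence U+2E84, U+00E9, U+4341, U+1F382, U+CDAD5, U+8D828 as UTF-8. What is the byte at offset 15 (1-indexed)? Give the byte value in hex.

1-indexed offset 15 is 0-indexed offset 14.
U+2E84 → 3-byte form E2 BA 84 at offsets 0–2.
U+00E9 → 2-byte form C3 A9 at offsets 3–4.
U+4341 → 3-byte form E4 8D 81 at offsets 5–7.
U+1F382 → 4-byte form F0 9F 8E 82 at offsets 8–11.
U+CDAD5 → 4-byte form F3 8D AB 95 at offsets 12–15.
Offset 14 falls in char 5's range; it's byte 3 of F3 8D AB 95 = 0xAB.

0xAB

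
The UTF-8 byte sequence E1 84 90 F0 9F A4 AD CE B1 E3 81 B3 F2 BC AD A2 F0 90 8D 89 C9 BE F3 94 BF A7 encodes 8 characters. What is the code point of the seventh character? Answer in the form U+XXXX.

U+027E

Offset 0: leading byte 0xE1 = 11100001 → 3-byte char #1 = E1 84 90.
Offset 3: leading byte 0xF0 = 11110000 → 4-byte char #2 = F0 9F A4 AD.
Offset 7: leading byte 0xCE = 11001110 → 2-byte char #3 = CE B1.
Offset 9: leading byte 0xE3 = 11100011 → 3-byte char #4 = E3 81 B3.
Offset 12: leading byte 0xF2 = 11110010 → 4-byte char #5 = F2 BC AD A2.
Offset 16: leading byte 0xF0 = 11110000 → 4-byte char #6 = F0 90 8D 89.
Offset 20: leading byte 0xC9 = 11001001 → 2-byte char #7 = C9 BE.
Leading byte 0xC9 = 11001001 matches 110xxxxx → 2-byte sequence.
Byte 1: 0xC9 = 11001001, payload 01001 (5 bits).
Byte 2: 0xBE = 10111110 (10xxxxxx ✓), payload 111110.
Concatenate: 01001111110 = 0x27E (11 bits → U+027E).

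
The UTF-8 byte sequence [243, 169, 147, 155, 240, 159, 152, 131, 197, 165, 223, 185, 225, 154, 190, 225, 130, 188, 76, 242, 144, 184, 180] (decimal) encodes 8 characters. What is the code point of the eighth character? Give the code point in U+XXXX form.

U+90E34

Offset 0: leading byte 0xF3 = 11110011 → 4-byte char #1 = F3 A9 93 9B.
Offset 4: leading byte 0xF0 = 11110000 → 4-byte char #2 = F0 9F 98 83.
Offset 8: leading byte 0xC5 = 11000101 → 2-byte char #3 = C5 A5.
Offset 10: leading byte 0xDF = 11011111 → 2-byte char #4 = DF B9.
Offset 12: leading byte 0xE1 = 11100001 → 3-byte char #5 = E1 9A BE.
Offset 15: leading byte 0xE1 = 11100001 → 3-byte char #6 = E1 82 BC.
Offset 18: leading byte 0x4C = 01001100 → 1-byte char #7 = 4C.
Offset 19: leading byte 0xF2 = 11110010 → 4-byte char #8 = F2 90 B8 B4.
Leading byte 0xF2 = 11110010 matches 11110xxx → 4-byte sequence.
Byte 1: 0xF2 = 11110010, payload 010 (3 bits).
Byte 2: 0x90 = 10010000 (10xxxxxx ✓), payload 010000.
Byte 3: 0xB8 = 10111000 (10xxxxxx ✓), payload 111000.
Byte 4: 0xB4 = 10110100 (10xxxxxx ✓), payload 110100.
Concatenate: 010010000111000110100 = 0x90E34 (21 bits → U+90E34).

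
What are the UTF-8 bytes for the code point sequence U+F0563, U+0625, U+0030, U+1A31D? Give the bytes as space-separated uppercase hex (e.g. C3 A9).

U+F0563: 4-byte form → F3 B0 95 A3.
U+0625: 2-byte form → D8 A5.
U+0030: 1-byte form → 30.
U+1A31D: 4-byte form → F0 9A 8C 9D.
Concatenated (11 bytes): F3 B0 95 A3 D8 A5 30 F0 9A 8C 9D.

F3 B0 95 A3 D8 A5 30 F0 9A 8C 9D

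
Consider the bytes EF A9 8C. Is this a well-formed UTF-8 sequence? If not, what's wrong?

Leading byte 0xEF = 11101111 → 3-byte form.
Continuation bytes 0xA9=10101001, 0x8C=10001100 all match 10xxxxxx.
Decoded value 0xFA4C is ≥ 0x800 (shortest form) and not a surrogate.

valid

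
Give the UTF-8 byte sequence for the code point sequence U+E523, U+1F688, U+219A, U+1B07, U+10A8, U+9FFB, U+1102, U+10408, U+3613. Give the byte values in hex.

U+E523: 3-byte form → EE 94 A3.
U+1F688: 4-byte form → F0 9F 9A 88.
U+219A: 3-byte form → E2 86 9A.
U+1B07: 3-byte form → E1 AC 87.
U+10A8: 3-byte form → E1 82 A8.
U+9FFB: 3-byte form → E9 BF BB.
U+1102: 3-byte form → E1 84 82.
U+10408: 4-byte form → F0 90 90 88.
U+3613: 3-byte form → E3 98 93.
Concatenated (29 bytes): EE 94 A3 F0 9F 9A 88 E2 86 9A E1 AC 87 E1 82 A8 E9 BF BB E1 84 82 F0 90 90 88 E3 98 93.

EE 94 A3 F0 9F 9A 88 E2 86 9A E1 AC 87 E1 82 A8 E9 BF BB E1 84 82 F0 90 90 88 E3 98 93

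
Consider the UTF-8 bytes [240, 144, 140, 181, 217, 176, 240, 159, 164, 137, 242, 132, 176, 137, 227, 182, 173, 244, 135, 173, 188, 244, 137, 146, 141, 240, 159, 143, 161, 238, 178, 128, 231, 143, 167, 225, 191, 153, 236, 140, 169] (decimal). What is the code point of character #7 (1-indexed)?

Offset 0: leading byte 0xF0 = 11110000 → 4-byte char #1 = F0 90 8C B5.
Offset 4: leading byte 0xD9 = 11011001 → 2-byte char #2 = D9 B0.
Offset 6: leading byte 0xF0 = 11110000 → 4-byte char #3 = F0 9F A4 89.
Offset 10: leading byte 0xF2 = 11110010 → 4-byte char #4 = F2 84 B0 89.
Offset 14: leading byte 0xE3 = 11100011 → 3-byte char #5 = E3 B6 AD.
Offset 17: leading byte 0xF4 = 11110100 → 4-byte char #6 = F4 87 AD BC.
Offset 21: leading byte 0xF4 = 11110100 → 4-byte char #7 = F4 89 92 8D.
Leading byte 0xF4 = 11110100 matches 11110xxx → 4-byte sequence.
Byte 1: 0xF4 = 11110100, payload 100 (3 bits).
Byte 2: 0x89 = 10001001 (10xxxxxx ✓), payload 001001.
Byte 3: 0x92 = 10010010 (10xxxxxx ✓), payload 010010.
Byte 4: 0x8D = 10001101 (10xxxxxx ✓), payload 001101.
Concatenate: 100001001010010001101 = 0x10948D (21 bits → U+10948D).

U+10948D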